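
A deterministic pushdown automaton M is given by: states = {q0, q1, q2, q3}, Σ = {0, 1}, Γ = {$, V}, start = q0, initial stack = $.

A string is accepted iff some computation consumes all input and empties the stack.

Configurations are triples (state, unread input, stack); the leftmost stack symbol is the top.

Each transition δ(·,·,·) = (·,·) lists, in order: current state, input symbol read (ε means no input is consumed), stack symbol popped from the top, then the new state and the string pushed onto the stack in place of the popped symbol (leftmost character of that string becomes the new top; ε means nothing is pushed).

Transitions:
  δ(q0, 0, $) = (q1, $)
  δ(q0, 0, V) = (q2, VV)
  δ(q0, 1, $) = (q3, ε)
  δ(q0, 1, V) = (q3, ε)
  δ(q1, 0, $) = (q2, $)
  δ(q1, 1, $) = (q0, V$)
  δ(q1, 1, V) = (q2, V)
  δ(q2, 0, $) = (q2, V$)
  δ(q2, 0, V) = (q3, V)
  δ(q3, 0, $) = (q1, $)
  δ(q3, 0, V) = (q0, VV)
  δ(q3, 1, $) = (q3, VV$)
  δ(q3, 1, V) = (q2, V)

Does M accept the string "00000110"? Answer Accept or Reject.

(q0, 00000110, $) ⊢ (q1, 0000110, $) ⊢ (q2, 000110, $) ⊢ (q2, 00110, V$) ⊢ (q3, 0110, V$) ⊢ (q0, 110, VV$) ⊢ (q3, 10, V$) ⊢ (q2, 0, V$) ⊢ (q3, ε, V$)
All input consumed; stack is V$, not empty, and no further ε-move applies.

Reject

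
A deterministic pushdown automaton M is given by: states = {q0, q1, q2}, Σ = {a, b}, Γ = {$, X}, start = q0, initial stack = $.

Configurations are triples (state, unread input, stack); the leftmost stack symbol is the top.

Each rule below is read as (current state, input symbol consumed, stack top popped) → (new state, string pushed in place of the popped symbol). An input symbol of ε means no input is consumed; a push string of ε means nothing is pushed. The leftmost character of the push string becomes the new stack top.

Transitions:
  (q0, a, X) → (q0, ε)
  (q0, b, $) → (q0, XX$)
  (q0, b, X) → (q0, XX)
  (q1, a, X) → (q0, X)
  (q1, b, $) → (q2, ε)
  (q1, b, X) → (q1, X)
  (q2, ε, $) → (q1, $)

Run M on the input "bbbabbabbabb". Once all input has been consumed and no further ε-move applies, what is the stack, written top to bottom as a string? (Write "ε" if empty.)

(q0, bbbabbabbabb, $) ⊢ (q0, bbabbabbabb, XX$) ⊢ (q0, babbabbabb, XXX$) ⊢ (q0, abbabbabb, XXXX$) ⊢ (q0, bbabbabb, XXX$) ⊢ (q0, babbabb, XXXX$) ⊢ (q0, abbabb, XXXXX$) ⊢ (q0, bbabb, XXXX$) ⊢ (q0, babb, XXXXX$) ⊢ (q0, abb, XXXXXX$) ⊢ (q0, bb, XXXXX$) ⊢ (q0, b, XXXXXX$) ⊢ (q0, ε, XXXXXXX$)
All input consumed in state q0 with stack XXXXXXX$.

XXXXXXX$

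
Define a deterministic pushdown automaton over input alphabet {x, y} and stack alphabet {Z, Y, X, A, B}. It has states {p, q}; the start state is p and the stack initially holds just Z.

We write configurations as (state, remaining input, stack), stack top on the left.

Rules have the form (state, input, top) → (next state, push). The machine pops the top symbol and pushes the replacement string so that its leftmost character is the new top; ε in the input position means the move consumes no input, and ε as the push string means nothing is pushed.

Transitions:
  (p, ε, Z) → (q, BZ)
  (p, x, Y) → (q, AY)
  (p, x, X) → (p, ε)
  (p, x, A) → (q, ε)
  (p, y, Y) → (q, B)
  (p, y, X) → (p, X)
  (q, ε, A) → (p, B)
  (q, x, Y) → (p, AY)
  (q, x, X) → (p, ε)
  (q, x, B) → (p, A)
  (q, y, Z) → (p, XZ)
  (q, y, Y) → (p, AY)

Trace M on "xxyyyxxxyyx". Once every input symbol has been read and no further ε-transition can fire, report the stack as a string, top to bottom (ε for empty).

BZ

(p, xxyyyxxxyyx, Z) ⊢ (q, xxyyyxxxyyx, BZ) ⊢ (p, xyyyxxxyyx, AZ) ⊢ (q, yyyxxxyyx, Z) ⊢ (p, yyxxxyyx, XZ) ⊢ (p, yxxxyyx, XZ) ⊢ (p, xxxyyx, XZ) ⊢ (p, xxyyx, Z) ⊢ (q, xxyyx, BZ) ⊢ (p, xyyx, AZ) ⊢ (q, yyx, Z) ⊢ (p, yx, XZ) ⊢ (p, x, XZ) ⊢ (p, ε, Z) ⊢ (q, ε, BZ)
All input consumed in state q with stack BZ.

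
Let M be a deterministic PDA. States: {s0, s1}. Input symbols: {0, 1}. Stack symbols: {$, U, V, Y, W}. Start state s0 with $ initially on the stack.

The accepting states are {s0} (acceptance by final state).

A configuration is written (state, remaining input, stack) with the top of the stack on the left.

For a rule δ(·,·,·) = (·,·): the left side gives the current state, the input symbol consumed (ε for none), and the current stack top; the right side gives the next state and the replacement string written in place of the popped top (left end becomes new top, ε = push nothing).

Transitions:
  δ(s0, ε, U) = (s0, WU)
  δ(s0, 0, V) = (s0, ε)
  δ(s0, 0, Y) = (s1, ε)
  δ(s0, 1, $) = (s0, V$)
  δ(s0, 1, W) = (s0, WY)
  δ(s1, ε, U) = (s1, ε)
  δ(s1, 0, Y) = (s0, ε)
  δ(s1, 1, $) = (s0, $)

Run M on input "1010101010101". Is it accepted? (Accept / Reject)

Accept

(s0, 1010101010101, $) ⊢ (s0, 010101010101, V$) ⊢ (s0, 10101010101, $) ⊢ (s0, 0101010101, V$) ⊢ (s0, 101010101, $) ⊢ (s0, 01010101, V$) ⊢ (s0, 1010101, $) ⊢ (s0, 010101, V$) ⊢ (s0, 10101, $) ⊢ (s0, 0101, V$) ⊢ (s0, 101, $) ⊢ (s0, 01, V$) ⊢ (s0, 1, $) ⊢ (s0, ε, V$)
All input consumed; state s0 ∈ F.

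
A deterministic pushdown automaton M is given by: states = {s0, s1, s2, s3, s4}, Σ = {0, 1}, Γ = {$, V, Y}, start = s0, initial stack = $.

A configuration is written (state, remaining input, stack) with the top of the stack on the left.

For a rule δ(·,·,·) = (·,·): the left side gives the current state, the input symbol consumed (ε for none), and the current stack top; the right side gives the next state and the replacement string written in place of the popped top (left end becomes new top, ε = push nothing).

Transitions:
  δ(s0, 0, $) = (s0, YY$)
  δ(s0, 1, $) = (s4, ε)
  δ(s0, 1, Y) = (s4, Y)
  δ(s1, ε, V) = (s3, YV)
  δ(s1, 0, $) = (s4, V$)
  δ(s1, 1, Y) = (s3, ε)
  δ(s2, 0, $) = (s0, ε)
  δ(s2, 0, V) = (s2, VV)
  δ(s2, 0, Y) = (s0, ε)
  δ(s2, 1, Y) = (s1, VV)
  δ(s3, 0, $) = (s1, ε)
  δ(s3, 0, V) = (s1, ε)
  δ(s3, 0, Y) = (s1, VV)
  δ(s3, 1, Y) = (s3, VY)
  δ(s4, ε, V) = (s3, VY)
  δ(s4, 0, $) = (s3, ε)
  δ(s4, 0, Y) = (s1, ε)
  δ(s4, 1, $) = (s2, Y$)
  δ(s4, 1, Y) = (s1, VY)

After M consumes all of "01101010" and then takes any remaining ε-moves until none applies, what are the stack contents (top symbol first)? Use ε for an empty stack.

(s0, 01101010, $)
  read 0, top $: go to s0, push YY$ → (s0, 1101010, YY$)
  read 1, top Y: go to s4, push Y → (s4, 101010, YY$)
  read 1, top Y: go to s1, push VY → (s1, 01010, VYY$)
  ε-move, top V: go to s3, push YV → (s3, 01010, YVYY$)
  read 0, top Y: go to s1, push VV → (s1, 1010, VVVYY$)
  ε-move, top V: go to s3, push YV → (s3, 1010, YVVVYY$)
  read 1, top Y: go to s3, push VY → (s3, 010, VYVVVYY$)
  read 0, top V: go to s1, push ε → (s1, 10, YVVVYY$)
  read 1, top Y: go to s3, push ε → (s3, 0, VVVYY$)
  read 0, top V: go to s1, push ε → (s1, ε, VVYY$)
  ε-move, top V: go to s3, push YV → (s3, ε, YVVYY$)
All input consumed in state s3 with stack YVVYY$.

YVVYY$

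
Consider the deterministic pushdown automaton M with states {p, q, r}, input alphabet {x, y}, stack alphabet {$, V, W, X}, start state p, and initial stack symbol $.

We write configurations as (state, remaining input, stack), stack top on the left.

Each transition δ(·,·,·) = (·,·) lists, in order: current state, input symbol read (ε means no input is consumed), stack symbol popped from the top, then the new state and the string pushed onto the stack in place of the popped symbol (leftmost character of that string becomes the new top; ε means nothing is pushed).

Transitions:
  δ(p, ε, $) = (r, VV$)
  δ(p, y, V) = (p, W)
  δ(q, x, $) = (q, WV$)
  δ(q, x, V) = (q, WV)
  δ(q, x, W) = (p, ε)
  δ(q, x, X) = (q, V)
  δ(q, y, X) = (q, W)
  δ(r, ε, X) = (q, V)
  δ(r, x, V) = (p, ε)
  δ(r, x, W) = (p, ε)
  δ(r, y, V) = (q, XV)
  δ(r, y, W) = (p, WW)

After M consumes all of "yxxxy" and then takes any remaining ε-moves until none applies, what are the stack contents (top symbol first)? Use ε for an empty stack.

(p, yxxxy, $) ⊢ (r, yxxxy, VV$) ⊢ (q, xxxy, XVV$) ⊢ (q, xxy, VVV$) ⊢ (q, xy, WVVV$) ⊢ (p, y, VVV$) ⊢ (p, ε, WVV$)
All input consumed in state p with stack WVV$.

WVV$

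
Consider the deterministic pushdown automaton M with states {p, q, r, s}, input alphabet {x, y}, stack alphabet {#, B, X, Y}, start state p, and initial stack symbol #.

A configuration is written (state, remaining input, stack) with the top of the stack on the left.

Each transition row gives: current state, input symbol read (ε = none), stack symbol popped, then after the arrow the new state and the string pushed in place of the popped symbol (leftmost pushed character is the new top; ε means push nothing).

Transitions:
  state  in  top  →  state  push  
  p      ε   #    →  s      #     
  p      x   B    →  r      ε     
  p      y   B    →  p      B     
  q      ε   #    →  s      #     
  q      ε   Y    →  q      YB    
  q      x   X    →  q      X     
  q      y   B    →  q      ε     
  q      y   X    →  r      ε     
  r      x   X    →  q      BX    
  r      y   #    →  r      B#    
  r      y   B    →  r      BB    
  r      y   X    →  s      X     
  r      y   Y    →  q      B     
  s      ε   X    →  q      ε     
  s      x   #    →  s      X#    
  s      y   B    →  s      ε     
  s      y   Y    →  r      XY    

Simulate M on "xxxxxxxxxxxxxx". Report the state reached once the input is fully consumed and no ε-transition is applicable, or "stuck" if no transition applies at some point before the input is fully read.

(p, xxxxxxxxxxxxxx, #)
  ε-move, top #: go to s, push # → (s, xxxxxxxxxxxxxx, #)
  read x, top #: go to s, push X# → (s, xxxxxxxxxxxxx, X#)
  ε-move, top X: go to q, push ε → (q, xxxxxxxxxxxxx, #)
  ε-move, top #: go to s, push # → (s, xxxxxxxxxxxxx, #)
  read x, top #: go to s, push X# → (s, xxxxxxxxxxxx, X#)
  ε-move, top X: go to q, push ε → (q, xxxxxxxxxxxx, #)
  ε-move, top #: go to s, push # → (s, xxxxxxxxxxxx, #)
  read x, top #: go to s, push X# → (s, xxxxxxxxxxx, X#)
  ε-move, top X: go to q, push ε → (q, xxxxxxxxxxx, #)
  ε-move, top #: go to s, push # → (s, xxxxxxxxxxx, #)
  read x, top #: go to s, push X# → (s, xxxxxxxxxx, X#)
  ε-move, top X: go to q, push ε → (q, xxxxxxxxxx, #)
  ε-move, top #: go to s, push # → (s, xxxxxxxxxx, #)
  read x, top #: go to s, push X# → (s, xxxxxxxxx, X#)
  ε-move, top X: go to q, push ε → (q, xxxxxxxxx, #)
  ε-move, top #: go to s, push # → (s, xxxxxxxxx, #)
  read x, top #: go to s, push X# → (s, xxxxxxxx, X#)
  ε-move, top X: go to q, push ε → (q, xxxxxxxx, #)
  ε-move, top #: go to s, push # → (s, xxxxxxxx, #)
  read x, top #: go to s, push X# → (s, xxxxxxx, X#)
  ε-move, top X: go to q, push ε → (q, xxxxxxx, #)
  ε-move, top #: go to s, push # → (s, xxxxxxx, #)
  read x, top #: go to s, push X# → (s, xxxxxx, X#)
  ε-move, top X: go to q, push ε → (q, xxxxxx, #)
  ε-move, top #: go to s, push # → (s, xxxxxx, #)
  read x, top #: go to s, push X# → (s, xxxxx, X#)
  ε-move, top X: go to q, push ε → (q, xxxxx, #)
  ε-move, top #: go to s, push # → (s, xxxxx, #)
  read x, top #: go to s, push X# → (s, xxxx, X#)
  ε-move, top X: go to q, push ε → (q, xxxx, #)
  ε-move, top #: go to s, push # → (s, xxxx, #)
  read x, top #: go to s, push X# → (s, xxx, X#)
  ε-move, top X: go to q, push ε → (q, xxx, #)
  ε-move, top #: go to s, push # → (s, xxx, #)
  read x, top #: go to s, push X# → (s, xx, X#)
  ε-move, top X: go to q, push ε → (q, xx, #)
  ε-move, top #: go to s, push # → (s, xx, #)
  read x, top #: go to s, push X# → (s, x, X#)
  ε-move, top X: go to q, push ε → (q, x, #)
  ε-move, top #: go to s, push # → (s, x, #)
  read x, top #: go to s, push X# → (s, ε, X#)
  ε-move, top X: go to q, push ε → (q, ε, #)
  ε-move, top #: go to s, push # → (s, ε, #)
All input consumed; M is in state s.

s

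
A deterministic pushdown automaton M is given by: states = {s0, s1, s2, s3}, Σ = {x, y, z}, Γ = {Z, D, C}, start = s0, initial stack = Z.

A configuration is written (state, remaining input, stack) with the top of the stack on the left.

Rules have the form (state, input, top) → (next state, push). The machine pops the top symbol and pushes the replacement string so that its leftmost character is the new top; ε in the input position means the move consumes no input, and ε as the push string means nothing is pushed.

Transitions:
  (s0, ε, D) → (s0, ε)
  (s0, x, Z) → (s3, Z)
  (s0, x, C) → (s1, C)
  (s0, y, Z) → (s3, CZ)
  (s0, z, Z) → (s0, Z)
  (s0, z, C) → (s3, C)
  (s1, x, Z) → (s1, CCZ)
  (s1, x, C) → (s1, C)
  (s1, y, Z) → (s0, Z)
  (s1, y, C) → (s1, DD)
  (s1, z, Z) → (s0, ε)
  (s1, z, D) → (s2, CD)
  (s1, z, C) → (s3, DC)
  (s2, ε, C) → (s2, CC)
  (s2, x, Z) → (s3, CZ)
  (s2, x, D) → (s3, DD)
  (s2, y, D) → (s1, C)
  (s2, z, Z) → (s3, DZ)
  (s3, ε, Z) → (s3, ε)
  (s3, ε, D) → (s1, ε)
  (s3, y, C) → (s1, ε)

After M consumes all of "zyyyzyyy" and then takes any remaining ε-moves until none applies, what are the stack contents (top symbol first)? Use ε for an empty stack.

(s0, zyyyzyyy, Z)
  read z, top Z: go to s0, push Z → (s0, yyyzyyy, Z)
  read y, top Z: go to s3, push CZ → (s3, yyzyyy, CZ)
  read y, top C: go to s1, push ε → (s1, yzyyy, Z)
  read y, top Z: go to s0, push Z → (s0, zyyy, Z)
  read z, top Z: go to s0, push Z → (s0, yyy, Z)
  read y, top Z: go to s3, push CZ → (s3, yy, CZ)
  read y, top C: go to s1, push ε → (s1, y, Z)
  read y, top Z: go to s0, push Z → (s0, ε, Z)
All input consumed in state s0 with stack Z.

Z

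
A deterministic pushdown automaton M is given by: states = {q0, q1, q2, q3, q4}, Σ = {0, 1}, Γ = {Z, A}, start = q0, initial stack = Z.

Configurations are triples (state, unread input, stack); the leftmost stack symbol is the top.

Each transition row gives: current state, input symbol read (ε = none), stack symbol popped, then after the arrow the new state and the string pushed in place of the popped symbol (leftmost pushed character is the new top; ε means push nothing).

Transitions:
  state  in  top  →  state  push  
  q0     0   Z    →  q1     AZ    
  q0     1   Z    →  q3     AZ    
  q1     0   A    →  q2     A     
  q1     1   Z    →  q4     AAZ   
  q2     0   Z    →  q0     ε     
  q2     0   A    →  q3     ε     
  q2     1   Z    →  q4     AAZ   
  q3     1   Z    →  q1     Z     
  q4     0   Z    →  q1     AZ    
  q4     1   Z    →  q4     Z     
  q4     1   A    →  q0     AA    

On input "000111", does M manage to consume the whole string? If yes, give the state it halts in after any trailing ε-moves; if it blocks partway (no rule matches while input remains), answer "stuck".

(q0, 000111, Z) ⊢ (q1, 00111, AZ) ⊢ (q2, 0111, AZ) ⊢ (q3, 111, Z) ⊢ (q1, 11, Z) ⊢ (q4, 1, AAZ) ⊢ (q0, ε, AAAZ)
All input consumed; M is in state q0.

q0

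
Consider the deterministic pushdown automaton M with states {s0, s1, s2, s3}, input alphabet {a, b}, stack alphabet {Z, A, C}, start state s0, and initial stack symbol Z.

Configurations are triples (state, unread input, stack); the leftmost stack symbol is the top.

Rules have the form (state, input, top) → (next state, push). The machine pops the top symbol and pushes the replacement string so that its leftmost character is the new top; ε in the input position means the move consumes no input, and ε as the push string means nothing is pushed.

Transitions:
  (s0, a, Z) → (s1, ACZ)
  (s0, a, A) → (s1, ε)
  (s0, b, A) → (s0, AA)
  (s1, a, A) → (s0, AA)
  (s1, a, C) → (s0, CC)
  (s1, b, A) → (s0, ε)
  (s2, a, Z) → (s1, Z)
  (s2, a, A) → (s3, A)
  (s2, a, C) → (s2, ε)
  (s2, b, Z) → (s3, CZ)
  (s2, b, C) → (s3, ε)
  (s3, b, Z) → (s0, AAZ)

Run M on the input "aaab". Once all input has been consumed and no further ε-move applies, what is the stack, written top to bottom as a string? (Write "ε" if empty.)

CZ

(s0, aaab, Z)
  read a, top Z: go to s1, push ACZ → (s1, aab, ACZ)
  read a, top A: go to s0, push AA → (s0, ab, AACZ)
  read a, top A: go to s1, push ε → (s1, b, ACZ)
  read b, top A: go to s0, push ε → (s0, ε, CZ)
All input consumed in state s0 with stack CZ.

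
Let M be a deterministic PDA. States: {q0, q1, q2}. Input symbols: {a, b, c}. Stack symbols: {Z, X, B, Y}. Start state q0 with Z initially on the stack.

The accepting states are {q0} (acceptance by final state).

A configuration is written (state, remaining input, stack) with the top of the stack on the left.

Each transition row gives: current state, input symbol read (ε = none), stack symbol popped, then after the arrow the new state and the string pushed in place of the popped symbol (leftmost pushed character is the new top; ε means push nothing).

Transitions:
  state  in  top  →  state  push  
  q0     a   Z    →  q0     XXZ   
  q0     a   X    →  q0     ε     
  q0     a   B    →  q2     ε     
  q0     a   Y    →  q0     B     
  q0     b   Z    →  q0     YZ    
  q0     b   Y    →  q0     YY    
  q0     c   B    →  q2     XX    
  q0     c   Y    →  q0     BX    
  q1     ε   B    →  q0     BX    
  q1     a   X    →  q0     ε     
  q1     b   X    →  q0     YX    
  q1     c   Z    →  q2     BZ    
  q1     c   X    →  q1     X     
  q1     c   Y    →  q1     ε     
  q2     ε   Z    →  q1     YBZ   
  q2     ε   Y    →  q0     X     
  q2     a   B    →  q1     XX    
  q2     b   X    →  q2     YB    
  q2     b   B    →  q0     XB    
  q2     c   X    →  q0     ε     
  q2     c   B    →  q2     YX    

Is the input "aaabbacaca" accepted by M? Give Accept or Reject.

Reject

(q0, aaabbacaca, Z)
  read a, top Z: go to q0, push XXZ → (q0, aabbacaca, XXZ)
  read a, top X: go to q0, push ε → (q0, abbacaca, XZ)
  read a, top X: go to q0, push ε → (q0, bbacaca, Z)
  read b, top Z: go to q0, push YZ → (q0, bacaca, YZ)
  read b, top Y: go to q0, push YY → (q0, acaca, YYZ)
  read a, top Y: go to q0, push B → (q0, caca, BYZ)
  read c, top B: go to q2, push XX → (q2, aca, XXYZ)
No transition applies at (q2, aca, XXYZ); input not fully consumed.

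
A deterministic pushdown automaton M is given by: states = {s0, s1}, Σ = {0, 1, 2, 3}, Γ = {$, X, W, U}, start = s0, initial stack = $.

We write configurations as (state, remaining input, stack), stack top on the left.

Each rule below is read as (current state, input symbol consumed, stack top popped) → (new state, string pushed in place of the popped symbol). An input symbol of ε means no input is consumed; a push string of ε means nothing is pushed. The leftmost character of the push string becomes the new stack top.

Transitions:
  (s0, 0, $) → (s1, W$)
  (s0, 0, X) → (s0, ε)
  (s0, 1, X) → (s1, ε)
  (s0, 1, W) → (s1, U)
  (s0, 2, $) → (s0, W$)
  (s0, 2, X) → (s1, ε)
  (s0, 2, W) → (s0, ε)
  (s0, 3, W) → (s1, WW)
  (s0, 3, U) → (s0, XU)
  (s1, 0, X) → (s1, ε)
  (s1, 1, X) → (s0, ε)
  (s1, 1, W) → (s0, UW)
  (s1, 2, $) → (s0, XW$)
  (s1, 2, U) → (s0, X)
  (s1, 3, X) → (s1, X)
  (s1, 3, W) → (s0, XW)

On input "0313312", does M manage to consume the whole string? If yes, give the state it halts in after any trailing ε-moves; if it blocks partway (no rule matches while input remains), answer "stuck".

(s0, 0313312, $)
  read 0, top $: go to s1, push W$ → (s1, 313312, W$)
  read 3, top W: go to s0, push XW → (s0, 13312, XW$)
  read 1, top X: go to s1, push ε → (s1, 3312, W$)
  read 3, top W: go to s0, push XW → (s0, 312, XW$)
No transition for (s0, 3, top X); M blocks with input 312 remaining.

stuck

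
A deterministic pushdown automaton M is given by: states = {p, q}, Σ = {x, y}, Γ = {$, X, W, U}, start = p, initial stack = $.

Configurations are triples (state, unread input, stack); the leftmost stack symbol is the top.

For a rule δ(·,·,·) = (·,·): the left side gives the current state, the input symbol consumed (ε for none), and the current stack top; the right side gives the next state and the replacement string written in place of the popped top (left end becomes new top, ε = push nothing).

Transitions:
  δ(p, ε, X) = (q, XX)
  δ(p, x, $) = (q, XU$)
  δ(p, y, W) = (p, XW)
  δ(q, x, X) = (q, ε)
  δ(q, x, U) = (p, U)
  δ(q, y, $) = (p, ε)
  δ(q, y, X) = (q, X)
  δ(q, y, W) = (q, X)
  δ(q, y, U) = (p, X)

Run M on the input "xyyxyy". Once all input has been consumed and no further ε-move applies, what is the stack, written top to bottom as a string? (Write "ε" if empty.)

(p, xyyxyy, $)
  read x, top $: go to q, push XU$ → (q, yyxyy, XU$)
  read y, top X: go to q, push X → (q, yxyy, XU$)
  read y, top X: go to q, push X → (q, xyy, XU$)
  read x, top X: go to q, push ε → (q, yy, U$)
  read y, top U: go to p, push X → (p, y, X$)
  ε-move, top X: go to q, push XX → (q, y, XX$)
  read y, top X: go to q, push X → (q, ε, XX$)
All input consumed in state q with stack XX$.

XX$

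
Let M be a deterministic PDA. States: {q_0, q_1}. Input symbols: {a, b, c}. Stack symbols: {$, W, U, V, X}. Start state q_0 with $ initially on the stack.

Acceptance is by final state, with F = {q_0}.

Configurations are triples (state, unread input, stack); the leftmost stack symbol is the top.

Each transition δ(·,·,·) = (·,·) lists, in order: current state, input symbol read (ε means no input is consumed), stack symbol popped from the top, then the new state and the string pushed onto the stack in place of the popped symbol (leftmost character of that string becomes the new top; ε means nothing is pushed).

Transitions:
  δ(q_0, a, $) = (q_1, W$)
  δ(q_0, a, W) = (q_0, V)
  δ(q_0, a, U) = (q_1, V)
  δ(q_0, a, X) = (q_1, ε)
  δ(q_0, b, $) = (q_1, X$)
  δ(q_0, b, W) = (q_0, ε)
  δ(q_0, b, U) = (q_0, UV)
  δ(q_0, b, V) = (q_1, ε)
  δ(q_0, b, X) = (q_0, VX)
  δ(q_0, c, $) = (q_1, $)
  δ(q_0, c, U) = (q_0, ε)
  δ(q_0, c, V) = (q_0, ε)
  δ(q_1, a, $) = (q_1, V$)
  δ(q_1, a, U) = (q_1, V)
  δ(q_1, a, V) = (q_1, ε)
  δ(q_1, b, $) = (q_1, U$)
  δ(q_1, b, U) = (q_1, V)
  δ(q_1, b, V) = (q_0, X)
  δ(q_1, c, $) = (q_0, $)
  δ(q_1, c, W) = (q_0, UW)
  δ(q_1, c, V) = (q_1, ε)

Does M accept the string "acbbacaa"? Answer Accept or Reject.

(q_0, acbbacaa, $)
  read a, top $: go to q_1, push W$ → (q_1, cbbacaa, W$)
  read c, top W: go to q_0, push UW → (q_0, bbacaa, UW$)
  read b, top U: go to q_0, push UV → (q_0, bacaa, UVW$)
  read b, top U: go to q_0, push UV → (q_0, acaa, UVVW$)
  read a, top U: go to q_1, push V → (q_1, caa, VVVW$)
  read c, top V: go to q_1, push ε → (q_1, aa, VVW$)
  read a, top V: go to q_1, push ε → (q_1, a, VW$)
  read a, top V: go to q_1, push ε → (q_1, ε, W$)
All input consumed; state q_1 ∉ F and no further ε-move applies.

Reject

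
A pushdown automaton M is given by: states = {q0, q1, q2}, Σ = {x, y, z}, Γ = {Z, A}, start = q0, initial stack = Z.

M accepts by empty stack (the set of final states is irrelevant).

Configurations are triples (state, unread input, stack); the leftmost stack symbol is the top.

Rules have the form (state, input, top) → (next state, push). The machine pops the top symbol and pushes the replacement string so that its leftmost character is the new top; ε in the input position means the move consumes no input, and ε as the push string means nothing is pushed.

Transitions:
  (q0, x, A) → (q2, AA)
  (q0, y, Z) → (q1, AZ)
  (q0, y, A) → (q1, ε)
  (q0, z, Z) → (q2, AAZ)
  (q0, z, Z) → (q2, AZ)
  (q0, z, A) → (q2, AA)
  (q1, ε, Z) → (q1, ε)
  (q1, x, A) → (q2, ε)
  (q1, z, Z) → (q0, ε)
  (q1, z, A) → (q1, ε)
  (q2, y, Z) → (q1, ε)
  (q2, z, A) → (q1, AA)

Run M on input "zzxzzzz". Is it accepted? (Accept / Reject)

One accepting computation: (q0, zzxzzzz, Z) ⊢ (q2, zxzzzz, AZ) ⊢ (q1, xzzzz, AAZ) ⊢ (q2, zzzz, AZ) ⊢ (q1, zzz, AAZ) ⊢ (q1, zz, AZ) ⊢ (q1, z, Z) ⊢ (q0, ε, ε)
All input consumed and the stack is empty.

Accept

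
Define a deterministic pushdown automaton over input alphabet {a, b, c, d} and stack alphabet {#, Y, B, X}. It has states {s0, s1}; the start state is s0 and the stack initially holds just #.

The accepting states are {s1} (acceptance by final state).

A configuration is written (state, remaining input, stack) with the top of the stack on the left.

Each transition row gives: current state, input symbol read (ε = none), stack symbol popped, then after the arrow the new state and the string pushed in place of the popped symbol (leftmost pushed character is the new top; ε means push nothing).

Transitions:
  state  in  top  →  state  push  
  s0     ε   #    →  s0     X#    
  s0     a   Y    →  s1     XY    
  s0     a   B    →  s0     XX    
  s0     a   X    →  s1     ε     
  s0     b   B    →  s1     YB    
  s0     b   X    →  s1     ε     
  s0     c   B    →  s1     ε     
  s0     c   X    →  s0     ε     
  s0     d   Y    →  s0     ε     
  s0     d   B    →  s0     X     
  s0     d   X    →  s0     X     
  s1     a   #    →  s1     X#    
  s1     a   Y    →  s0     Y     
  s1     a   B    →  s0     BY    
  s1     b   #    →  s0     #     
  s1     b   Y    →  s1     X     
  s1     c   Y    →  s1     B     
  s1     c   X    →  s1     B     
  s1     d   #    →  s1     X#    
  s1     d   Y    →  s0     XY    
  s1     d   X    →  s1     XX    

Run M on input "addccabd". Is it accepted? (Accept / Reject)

Reject

(s0, addccabd, #)
  ε-move, top #: go to s0, push X# → (s0, addccabd, X#)
  read a, top X: go to s1, push ε → (s1, ddccabd, #)
  read d, top #: go to s1, push X# → (s1, dccabd, X#)
  read d, top X: go to s1, push XX → (s1, ccabd, XX#)
  read c, top X: go to s1, push B → (s1, cabd, BX#)
No transition applies at (s1, cabd, BX#); input not fully consumed.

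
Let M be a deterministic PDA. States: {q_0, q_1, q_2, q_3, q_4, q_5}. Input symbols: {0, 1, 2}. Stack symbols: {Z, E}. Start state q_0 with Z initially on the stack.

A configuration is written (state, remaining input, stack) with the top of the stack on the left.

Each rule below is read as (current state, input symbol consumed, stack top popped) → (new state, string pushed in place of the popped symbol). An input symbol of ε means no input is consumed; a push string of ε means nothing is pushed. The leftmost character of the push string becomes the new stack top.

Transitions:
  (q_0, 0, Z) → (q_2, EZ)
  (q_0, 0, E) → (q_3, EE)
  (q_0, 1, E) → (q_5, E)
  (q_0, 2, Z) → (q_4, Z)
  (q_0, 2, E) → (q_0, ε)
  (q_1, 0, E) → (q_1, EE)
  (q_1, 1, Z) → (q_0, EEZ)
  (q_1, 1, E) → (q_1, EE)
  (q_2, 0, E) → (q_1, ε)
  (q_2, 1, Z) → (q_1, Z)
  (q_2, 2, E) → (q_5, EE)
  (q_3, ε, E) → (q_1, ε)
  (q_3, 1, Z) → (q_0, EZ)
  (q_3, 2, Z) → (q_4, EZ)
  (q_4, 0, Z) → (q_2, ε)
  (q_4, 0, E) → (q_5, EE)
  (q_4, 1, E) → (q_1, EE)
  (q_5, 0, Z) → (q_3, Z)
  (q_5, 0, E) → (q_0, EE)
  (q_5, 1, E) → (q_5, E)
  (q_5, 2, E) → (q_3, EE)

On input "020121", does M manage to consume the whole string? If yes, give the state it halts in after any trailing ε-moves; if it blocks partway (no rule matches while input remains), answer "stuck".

q_1

(q_0, 020121, Z) ⊢ (q_2, 20121, EZ) ⊢ (q_5, 0121, EEZ) ⊢ (q_0, 121, EEEZ) ⊢ (q_5, 21, EEEZ) ⊢ (q_3, 1, EEEEZ) ⊢ (q_1, 1, EEEZ) ⊢ (q_1, ε, EEEEZ)
All input consumed; M is in state q_1.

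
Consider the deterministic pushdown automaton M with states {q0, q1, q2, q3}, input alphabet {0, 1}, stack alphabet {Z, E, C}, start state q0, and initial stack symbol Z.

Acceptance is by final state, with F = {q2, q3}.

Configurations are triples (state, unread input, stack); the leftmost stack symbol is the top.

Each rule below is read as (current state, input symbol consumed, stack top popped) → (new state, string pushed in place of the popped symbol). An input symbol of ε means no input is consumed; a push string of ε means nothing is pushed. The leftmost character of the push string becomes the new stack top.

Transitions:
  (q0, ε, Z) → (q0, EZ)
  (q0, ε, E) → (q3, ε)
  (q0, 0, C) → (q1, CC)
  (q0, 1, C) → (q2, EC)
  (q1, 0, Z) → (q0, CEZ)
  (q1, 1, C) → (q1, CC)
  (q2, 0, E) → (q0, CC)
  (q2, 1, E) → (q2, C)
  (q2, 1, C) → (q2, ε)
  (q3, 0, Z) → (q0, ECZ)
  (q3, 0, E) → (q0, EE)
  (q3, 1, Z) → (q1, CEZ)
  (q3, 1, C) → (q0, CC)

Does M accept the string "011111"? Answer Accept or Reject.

Accept

(q0, 011111, Z) ⊢ (q0, 011111, EZ) ⊢ (q3, 011111, Z) ⊢ (q0, 11111, ECZ) ⊢ (q3, 11111, CZ) ⊢ (q0, 1111, CCZ) ⊢ (q2, 111, ECCZ) ⊢ (q2, 11, CCCZ) ⊢ (q2, 1, CCZ) ⊢ (q2, ε, CZ)
All input consumed; state q2 ∈ F.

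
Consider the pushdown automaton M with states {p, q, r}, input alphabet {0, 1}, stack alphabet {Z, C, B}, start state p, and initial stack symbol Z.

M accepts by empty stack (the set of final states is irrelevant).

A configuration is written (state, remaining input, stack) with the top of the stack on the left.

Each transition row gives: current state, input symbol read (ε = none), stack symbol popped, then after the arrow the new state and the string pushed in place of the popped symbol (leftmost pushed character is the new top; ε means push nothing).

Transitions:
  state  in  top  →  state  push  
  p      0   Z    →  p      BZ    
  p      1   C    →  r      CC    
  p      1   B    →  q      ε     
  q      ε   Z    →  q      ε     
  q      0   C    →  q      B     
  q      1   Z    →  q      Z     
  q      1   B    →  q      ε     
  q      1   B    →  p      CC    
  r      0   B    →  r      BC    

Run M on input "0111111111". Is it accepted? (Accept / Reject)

Accept

One accepting computation: (p, 0111111111, Z) ⊢ (p, 111111111, BZ) ⊢ (q, 11111111, Z) ⊢ (q, 1111111, Z) ⊢ (q, 111111, Z) ⊢ (q, 11111, Z) ⊢ (q, 1111, Z) ⊢ (q, 111, Z) ⊢ (q, 11, Z) ⊢ (q, 1, Z) ⊢ (q, ε, Z) ⊢ (q, ε, ε)
All input consumed and the stack is empty.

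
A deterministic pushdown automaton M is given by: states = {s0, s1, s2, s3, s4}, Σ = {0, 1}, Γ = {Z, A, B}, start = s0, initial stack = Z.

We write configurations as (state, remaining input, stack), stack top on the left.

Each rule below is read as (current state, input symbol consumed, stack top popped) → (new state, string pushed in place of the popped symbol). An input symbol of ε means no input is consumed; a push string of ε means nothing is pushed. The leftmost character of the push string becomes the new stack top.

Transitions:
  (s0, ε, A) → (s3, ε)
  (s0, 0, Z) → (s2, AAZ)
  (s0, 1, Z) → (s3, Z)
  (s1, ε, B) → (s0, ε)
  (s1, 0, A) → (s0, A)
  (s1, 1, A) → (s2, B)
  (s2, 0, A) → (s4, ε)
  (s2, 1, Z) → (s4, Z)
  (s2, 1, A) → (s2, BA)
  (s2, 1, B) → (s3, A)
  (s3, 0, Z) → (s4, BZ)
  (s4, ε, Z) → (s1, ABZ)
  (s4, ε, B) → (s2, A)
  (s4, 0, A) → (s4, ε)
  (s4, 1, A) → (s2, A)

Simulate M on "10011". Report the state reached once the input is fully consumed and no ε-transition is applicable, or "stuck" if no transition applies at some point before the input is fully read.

(s0, 10011, Z) ⊢ (s3, 0011, Z) ⊢ (s4, 011, BZ) ⊢ (s2, 011, AZ) ⊢ (s4, 11, Z) ⊢ (s1, 11, ABZ) ⊢ (s2, 1, BBZ) ⊢ (s3, ε, ABZ)
All input consumed; M is in state s3.

s3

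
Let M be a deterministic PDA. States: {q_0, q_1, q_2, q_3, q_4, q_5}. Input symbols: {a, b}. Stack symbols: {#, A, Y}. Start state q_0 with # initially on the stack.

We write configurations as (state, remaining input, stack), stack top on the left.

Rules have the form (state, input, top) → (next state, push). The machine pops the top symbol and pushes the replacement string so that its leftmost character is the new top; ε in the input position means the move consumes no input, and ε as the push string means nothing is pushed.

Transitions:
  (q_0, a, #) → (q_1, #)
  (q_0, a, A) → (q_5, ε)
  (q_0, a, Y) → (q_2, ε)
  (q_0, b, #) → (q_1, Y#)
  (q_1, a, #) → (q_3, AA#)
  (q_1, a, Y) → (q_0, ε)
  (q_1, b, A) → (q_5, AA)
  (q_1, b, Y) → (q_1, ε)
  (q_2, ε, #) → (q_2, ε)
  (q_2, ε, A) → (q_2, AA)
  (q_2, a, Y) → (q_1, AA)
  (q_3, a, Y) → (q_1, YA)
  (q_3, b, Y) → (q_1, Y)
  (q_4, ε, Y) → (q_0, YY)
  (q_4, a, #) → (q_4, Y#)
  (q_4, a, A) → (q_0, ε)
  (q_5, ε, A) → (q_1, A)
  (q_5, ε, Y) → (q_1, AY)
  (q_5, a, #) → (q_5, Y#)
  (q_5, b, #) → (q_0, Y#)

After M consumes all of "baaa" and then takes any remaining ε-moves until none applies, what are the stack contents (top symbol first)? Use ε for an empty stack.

AA#

(q_0, baaa, #) ⊢ (q_1, aaa, Y#) ⊢ (q_0, aa, #) ⊢ (q_1, a, #) ⊢ (q_3, ε, AA#)
All input consumed in state q_3 with stack AA#.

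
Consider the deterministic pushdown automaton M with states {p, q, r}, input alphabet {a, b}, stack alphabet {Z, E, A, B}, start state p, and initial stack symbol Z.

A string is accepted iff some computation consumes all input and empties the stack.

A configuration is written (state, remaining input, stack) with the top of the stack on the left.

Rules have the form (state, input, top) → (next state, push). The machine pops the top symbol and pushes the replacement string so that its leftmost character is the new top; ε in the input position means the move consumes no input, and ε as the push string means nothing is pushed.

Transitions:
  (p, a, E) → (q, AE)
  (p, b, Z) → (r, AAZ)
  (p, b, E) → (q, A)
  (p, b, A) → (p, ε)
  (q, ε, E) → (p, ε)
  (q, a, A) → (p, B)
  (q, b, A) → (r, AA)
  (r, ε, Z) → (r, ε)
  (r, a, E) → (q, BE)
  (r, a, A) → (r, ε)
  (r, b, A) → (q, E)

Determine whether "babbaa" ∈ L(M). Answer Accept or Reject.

Accept

(p, babbaa, Z) ⊢ (r, abbaa, AAZ) ⊢ (r, bbaa, AZ) ⊢ (q, baa, EZ) ⊢ (p, baa, Z) ⊢ (r, aa, AAZ) ⊢ (r, a, AZ) ⊢ (r, ε, Z) ⊢ (r, ε, ε)
All input consumed and the stack is empty.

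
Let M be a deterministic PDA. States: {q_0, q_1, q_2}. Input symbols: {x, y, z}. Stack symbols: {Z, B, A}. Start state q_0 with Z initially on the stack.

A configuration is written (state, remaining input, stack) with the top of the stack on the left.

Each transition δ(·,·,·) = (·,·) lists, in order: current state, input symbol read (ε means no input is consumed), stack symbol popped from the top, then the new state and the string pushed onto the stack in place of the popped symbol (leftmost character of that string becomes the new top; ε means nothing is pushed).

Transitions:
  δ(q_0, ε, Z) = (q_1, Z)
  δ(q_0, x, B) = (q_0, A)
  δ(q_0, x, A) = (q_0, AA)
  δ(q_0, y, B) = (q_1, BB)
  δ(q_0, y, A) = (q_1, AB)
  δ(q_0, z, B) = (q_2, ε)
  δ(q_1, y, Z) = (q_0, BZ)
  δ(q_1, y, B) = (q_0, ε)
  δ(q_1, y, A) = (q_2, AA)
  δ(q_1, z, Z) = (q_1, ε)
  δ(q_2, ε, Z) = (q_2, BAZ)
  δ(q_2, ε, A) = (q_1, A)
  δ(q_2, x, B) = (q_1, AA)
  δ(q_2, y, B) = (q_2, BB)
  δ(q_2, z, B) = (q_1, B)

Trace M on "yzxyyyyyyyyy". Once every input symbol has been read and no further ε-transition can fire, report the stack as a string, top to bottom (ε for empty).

(q_0, yzxyyyyyyyyy, Z) ⊢ (q_1, yzxyyyyyyyyy, Z) ⊢ (q_0, zxyyyyyyyyy, BZ) ⊢ (q_2, xyyyyyyyyy, Z) ⊢ (q_2, xyyyyyyyyy, BAZ) ⊢ (q_1, yyyyyyyyy, AAAZ) ⊢ (q_2, yyyyyyyy, AAAAZ) ⊢ (q_1, yyyyyyyy, AAAAZ) ⊢ (q_2, yyyyyyy, AAAAAZ) ⊢ (q_1, yyyyyyy, AAAAAZ) ⊢ (q_2, yyyyyy, AAAAAAZ) ⊢ (q_1, yyyyyy, AAAAAAZ) ⊢ (q_2, yyyyy, AAAAAAAZ) ⊢ (q_1, yyyyy, AAAAAAAZ) ⊢ (q_2, yyyy, AAAAAAAAZ) ⊢ (q_1, yyyy, AAAAAAAAZ) ⊢ (q_2, yyy, AAAAAAAAAZ) ⊢ (q_1, yyy, AAAAAAAAAZ) ⊢ (q_2, yy, AAAAAAAAAAZ) ⊢ (q_1, yy, AAAAAAAAAAZ) ⊢ (q_2, y, AAAAAAAAAAAZ) ⊢ (q_1, y, AAAAAAAAAAAZ) ⊢ (q_2, ε, AAAAAAAAAAAAZ) ⊢ (q_1, ε, AAAAAAAAAAAAZ)
All input consumed in state q_1 with stack AAAAAAAAAAAAZ.

AAAAAAAAAAAAZ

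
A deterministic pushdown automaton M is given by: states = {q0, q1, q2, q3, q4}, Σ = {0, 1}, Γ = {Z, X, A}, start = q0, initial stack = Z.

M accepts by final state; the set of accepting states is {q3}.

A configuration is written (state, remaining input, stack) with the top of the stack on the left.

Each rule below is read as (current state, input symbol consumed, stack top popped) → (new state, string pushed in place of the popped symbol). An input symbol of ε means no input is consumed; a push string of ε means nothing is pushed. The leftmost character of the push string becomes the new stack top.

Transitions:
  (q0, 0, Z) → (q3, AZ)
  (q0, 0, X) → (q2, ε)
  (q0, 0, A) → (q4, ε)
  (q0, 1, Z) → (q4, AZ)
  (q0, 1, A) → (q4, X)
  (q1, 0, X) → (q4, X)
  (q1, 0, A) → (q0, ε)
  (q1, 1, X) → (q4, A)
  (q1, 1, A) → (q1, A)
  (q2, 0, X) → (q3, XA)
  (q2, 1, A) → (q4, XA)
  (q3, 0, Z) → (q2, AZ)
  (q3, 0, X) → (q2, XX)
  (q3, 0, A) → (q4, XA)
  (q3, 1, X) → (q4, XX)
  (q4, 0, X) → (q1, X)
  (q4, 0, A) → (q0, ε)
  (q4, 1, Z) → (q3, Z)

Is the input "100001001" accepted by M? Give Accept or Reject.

(q0, 100001001, Z)
  read 1, top Z: go to q4, push AZ → (q4, 00001001, AZ)
  read 0, top A: go to q0, push ε → (q0, 0001001, Z)
  read 0, top Z: go to q3, push AZ → (q3, 001001, AZ)
  read 0, top A: go to q4, push XA → (q4, 01001, XAZ)
  read 0, top X: go to q1, push X → (q1, 1001, XAZ)
  read 1, top X: go to q4, push A → (q4, 001, AAZ)
  read 0, top A: go to q0, push ε → (q0, 01, AZ)
  read 0, top A: go to q4, push ε → (q4, 1, Z)
  read 1, top Z: go to q3, push Z → (q3, ε, Z)
All input consumed; state q3 ∈ F.

Accept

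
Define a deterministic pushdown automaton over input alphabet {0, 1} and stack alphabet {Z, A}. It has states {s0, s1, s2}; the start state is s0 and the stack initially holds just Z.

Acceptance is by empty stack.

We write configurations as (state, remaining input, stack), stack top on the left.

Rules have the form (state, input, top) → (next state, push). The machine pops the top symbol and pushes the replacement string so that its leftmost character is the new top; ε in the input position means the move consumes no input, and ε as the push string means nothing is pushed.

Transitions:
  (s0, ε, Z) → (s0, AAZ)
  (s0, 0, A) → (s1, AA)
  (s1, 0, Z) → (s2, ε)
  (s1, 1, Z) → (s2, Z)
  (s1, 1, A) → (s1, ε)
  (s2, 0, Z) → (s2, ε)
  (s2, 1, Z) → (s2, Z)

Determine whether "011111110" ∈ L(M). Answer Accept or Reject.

(s0, 011111110, Z) ⊢ (s0, 011111110, AAZ) ⊢ (s1, 11111110, AAAZ) ⊢ (s1, 1111110, AAZ) ⊢ (s1, 111110, AZ) ⊢ (s1, 11110, Z) ⊢ (s2, 1110, Z) ⊢ (s2, 110, Z) ⊢ (s2, 10, Z) ⊢ (s2, 0, Z) ⊢ (s2, ε, ε)
All input consumed and the stack is empty.

Accept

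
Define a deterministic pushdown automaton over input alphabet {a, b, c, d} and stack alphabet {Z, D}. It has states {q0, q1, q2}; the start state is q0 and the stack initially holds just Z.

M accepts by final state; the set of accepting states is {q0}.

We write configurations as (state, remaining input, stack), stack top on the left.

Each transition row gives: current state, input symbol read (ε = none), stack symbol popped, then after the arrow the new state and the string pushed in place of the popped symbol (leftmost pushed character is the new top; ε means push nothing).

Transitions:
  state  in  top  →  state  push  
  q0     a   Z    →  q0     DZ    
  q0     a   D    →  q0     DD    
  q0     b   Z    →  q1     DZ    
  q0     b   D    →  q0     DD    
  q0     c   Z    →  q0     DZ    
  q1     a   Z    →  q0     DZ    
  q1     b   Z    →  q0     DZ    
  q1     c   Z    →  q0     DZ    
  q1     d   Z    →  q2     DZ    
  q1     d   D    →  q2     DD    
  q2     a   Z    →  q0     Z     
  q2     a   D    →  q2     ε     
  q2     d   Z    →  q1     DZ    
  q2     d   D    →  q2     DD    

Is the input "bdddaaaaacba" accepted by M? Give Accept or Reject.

Accept

(q0, bdddaaaaacba, Z)
  read b, top Z: go to q1, push DZ → (q1, dddaaaaacba, DZ)
  read d, top D: go to q2, push DD → (q2, ddaaaaacba, DDZ)
  read d, top D: go to q2, push DD → (q2, daaaaacba, DDDZ)
  read d, top D: go to q2, push DD → (q2, aaaaacba, DDDDZ)
  read a, top D: go to q2, push ε → (q2, aaaacba, DDDZ)
  read a, top D: go to q2, push ε → (q2, aaacba, DDZ)
  read a, top D: go to q2, push ε → (q2, aacba, DZ)
  read a, top D: go to q2, push ε → (q2, acba, Z)
  read a, top Z: go to q0, push Z → (q0, cba, Z)
  read c, top Z: go to q0, push DZ → (q0, ba, DZ)
  read b, top D: go to q0, push DD → (q0, a, DDZ)
  read a, top D: go to q0, push DD → (q0, ε, DDDZ)
All input consumed; state q0 ∈ F.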